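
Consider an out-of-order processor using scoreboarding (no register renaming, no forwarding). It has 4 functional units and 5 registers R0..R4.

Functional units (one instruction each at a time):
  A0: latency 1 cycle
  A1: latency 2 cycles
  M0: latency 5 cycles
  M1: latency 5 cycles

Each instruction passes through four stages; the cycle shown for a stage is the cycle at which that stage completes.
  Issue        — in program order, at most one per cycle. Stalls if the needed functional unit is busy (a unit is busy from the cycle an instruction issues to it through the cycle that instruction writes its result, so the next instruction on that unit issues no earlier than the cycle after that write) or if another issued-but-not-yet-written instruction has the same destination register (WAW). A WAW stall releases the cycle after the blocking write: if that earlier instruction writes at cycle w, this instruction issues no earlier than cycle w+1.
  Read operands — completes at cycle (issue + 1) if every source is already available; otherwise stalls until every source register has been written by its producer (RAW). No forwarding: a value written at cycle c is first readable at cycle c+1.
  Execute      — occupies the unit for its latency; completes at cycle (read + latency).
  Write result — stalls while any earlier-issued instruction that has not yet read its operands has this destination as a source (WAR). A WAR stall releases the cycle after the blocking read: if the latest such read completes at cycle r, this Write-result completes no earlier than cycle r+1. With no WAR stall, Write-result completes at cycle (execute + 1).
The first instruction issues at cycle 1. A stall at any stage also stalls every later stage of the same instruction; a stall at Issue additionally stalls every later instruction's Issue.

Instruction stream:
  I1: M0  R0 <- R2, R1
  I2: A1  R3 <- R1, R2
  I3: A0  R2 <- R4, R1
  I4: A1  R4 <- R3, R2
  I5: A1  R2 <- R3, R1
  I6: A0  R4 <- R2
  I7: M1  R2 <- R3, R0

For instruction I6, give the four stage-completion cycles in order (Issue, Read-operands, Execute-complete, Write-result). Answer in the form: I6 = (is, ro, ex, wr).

I6 = (13, 17, 18, 19)

1) issue 1, read 2, done 7, write 8
2) issue 2, read 3, done 5, write 6
3) issue 3, read 4, done 5, write 6
4) issue 7, read 8, done 10, write 11  <struct: A1 busy until I2 writes@6>
5) issue 12, read 13, done 15, write 16  <struct: A1 busy until I4 writes@11>
6) issue 13, read 17, done 18, write 19  <RAW R2: wait I5 write@16>
7) issue 17, read 18, done 23, write 24  <WAW R2: wait I5 write@16>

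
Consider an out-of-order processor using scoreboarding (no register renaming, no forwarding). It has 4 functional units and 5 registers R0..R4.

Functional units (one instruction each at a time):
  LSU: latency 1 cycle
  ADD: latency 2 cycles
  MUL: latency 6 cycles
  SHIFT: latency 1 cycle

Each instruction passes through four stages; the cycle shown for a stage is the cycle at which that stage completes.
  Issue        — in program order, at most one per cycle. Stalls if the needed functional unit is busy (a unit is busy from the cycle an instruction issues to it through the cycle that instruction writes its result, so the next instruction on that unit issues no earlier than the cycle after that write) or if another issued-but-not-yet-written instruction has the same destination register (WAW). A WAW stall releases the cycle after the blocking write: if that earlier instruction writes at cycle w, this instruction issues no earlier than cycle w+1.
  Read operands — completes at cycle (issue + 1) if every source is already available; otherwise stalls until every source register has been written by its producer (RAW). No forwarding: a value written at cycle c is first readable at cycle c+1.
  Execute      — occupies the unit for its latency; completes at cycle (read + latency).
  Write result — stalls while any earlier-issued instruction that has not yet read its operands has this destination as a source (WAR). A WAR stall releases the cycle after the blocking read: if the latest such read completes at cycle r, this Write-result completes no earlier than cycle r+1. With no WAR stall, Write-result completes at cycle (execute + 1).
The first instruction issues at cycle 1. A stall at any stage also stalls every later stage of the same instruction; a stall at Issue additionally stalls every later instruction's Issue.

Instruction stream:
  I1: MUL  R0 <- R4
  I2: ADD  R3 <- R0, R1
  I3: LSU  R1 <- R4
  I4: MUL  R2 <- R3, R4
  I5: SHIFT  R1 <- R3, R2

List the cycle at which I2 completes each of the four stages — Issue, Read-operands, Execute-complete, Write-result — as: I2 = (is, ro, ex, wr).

[1] I1→MUL
[2] I1 RO | I2→ADD
[3] I3→LSU
[4] I3 RO
[5] I3 EX
[8] I1 EX
[9] I1 WR R0
[10] I2 RO | I4→MUL
[11] I3 WR R1
[12] I2 EX | I5→SHIFT
[13] I2 WR R3
[14] I4 RO
[20] I4 EX
[21] I4 WR R2
[22] I5 RO
[23] I5 EX
[24] I5 WR R1

I2 = (2, 10, 12, 13)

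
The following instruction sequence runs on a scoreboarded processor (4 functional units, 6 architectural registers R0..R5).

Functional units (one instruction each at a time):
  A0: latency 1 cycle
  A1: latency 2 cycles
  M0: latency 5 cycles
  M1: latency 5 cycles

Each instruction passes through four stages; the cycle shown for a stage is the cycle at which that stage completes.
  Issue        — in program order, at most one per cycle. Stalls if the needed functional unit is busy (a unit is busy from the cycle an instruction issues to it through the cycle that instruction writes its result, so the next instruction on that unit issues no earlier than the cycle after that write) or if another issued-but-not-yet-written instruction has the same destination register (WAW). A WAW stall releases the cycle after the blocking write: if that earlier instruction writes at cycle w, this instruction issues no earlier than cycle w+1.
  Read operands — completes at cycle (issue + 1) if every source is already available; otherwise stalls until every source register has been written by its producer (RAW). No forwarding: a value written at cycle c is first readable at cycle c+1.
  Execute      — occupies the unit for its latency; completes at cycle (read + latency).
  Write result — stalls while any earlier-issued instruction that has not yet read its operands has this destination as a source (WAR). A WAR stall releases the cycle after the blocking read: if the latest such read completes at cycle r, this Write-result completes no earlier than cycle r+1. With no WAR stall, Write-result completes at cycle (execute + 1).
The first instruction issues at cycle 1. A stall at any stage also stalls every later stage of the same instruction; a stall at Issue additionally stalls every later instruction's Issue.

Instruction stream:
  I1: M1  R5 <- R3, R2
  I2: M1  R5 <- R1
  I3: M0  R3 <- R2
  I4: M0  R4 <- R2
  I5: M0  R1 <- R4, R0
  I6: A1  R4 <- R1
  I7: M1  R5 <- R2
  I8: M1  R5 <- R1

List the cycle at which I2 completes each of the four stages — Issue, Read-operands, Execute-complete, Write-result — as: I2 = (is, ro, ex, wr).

c1: I1 dispatched to M1
c2: I1 operands ready
c7: I1 complete
c8: R5←I1
c9: I2 dispatched to M1
c10: I2 operands ready, I3 dispatched to M0
c11: I3 operands ready
c15: I2 complete
c16: R5←I2, I3 complete
c17: R3←I3
c18: I4 dispatched to M0
c19: I4 operands ready
c24: I4 complete
c25: R4←I4
c26: I5 dispatched to M0
c27: I5 operands ready, I6 dispatched to A1
c28: I7 dispatched to M1
c29: I7 operands ready
c32: I5 complete
c33: R1←I5
c34: I6 operands ready, I7 complete
c35: R5←I7
c36: I6 complete, I8 dispatched to M1
c37: R4←I6, I8 operands ready
c42: I8 complete
c43: R5←I8

I2 = (9, 10, 15, 16)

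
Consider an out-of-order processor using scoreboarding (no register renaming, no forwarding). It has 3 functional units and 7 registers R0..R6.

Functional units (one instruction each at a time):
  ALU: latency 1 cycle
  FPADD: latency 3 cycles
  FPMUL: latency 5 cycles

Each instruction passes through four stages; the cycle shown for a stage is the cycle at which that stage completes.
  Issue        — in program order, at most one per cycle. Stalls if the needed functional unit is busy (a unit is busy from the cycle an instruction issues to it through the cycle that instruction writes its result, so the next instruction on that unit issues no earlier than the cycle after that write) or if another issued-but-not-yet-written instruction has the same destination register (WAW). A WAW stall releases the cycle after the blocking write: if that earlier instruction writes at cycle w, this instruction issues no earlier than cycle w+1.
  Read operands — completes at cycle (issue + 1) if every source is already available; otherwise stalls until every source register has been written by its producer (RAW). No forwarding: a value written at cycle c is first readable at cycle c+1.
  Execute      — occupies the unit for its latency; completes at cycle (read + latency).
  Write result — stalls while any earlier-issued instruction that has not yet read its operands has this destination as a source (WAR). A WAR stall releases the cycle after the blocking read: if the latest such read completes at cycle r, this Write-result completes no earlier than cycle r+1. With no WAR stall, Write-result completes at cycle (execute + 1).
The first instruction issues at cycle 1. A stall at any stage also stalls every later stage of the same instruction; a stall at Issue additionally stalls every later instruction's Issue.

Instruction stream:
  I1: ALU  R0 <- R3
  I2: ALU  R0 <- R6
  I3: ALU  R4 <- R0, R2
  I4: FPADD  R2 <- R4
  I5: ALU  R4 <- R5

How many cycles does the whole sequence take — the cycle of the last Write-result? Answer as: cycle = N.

cycle = 17

I1: IS=1 RO=2 EX=3 WR=4
I2: IS=5 RO=6 EX=7 WR=8  [struct: ALU busy until I1 writes@4]
I3: IS=9 RO=10 EX=11 WR=12  [struct: ALU busy until I2 writes@8]
I4: IS=10 RO=13 EX=16 WR=17  [RAW R4: wait I3 write@12]
I5: IS=13 RO=14 EX=15 WR=16  [struct: ALU busy until I3 writes@12]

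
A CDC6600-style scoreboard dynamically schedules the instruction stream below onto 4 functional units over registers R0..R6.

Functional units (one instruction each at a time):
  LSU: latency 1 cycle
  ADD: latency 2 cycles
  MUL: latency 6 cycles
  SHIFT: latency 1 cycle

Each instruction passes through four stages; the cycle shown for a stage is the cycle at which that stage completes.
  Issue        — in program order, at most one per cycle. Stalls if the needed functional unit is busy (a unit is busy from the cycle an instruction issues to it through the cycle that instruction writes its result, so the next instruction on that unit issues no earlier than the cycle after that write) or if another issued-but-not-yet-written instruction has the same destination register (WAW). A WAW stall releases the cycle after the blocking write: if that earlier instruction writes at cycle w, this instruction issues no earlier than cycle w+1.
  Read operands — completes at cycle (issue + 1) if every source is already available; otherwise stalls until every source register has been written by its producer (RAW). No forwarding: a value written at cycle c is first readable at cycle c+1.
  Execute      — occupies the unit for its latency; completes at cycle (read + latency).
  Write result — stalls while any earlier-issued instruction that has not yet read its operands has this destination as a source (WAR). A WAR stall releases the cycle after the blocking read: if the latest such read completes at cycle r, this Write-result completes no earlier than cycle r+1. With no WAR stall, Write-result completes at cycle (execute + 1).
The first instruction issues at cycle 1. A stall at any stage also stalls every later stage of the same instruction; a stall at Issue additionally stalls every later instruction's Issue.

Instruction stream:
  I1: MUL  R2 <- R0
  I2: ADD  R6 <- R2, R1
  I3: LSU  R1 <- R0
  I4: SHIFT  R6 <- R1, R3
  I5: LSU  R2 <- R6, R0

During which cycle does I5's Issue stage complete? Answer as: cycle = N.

cycle = 15

cycle 1: issue I1 (MUL)
cycle 2: I1 read-ops; issue I2 (ADD)
cycle 3: issue I3 (LSU)
cycle 4: I3 read-ops
cycle 5: I3 finished on LSU
cycle 8: I1 finished on MUL
cycle 9: I1→R2
cycle 10: I2 read-ops
cycle 11: I3→R1
cycle 12: I2 finished on ADD
cycle 13: I2→R6
cycle 14: issue I4 (SHIFT)
cycle 15: I4 read-ops; issue I5 (LSU)
cycle 16: I4 finished on SHIFT
cycle 17: I4→R6
cycle 18: I5 read-ops
cycle 19: I5 finished on LSU
cycle 20: I5→R2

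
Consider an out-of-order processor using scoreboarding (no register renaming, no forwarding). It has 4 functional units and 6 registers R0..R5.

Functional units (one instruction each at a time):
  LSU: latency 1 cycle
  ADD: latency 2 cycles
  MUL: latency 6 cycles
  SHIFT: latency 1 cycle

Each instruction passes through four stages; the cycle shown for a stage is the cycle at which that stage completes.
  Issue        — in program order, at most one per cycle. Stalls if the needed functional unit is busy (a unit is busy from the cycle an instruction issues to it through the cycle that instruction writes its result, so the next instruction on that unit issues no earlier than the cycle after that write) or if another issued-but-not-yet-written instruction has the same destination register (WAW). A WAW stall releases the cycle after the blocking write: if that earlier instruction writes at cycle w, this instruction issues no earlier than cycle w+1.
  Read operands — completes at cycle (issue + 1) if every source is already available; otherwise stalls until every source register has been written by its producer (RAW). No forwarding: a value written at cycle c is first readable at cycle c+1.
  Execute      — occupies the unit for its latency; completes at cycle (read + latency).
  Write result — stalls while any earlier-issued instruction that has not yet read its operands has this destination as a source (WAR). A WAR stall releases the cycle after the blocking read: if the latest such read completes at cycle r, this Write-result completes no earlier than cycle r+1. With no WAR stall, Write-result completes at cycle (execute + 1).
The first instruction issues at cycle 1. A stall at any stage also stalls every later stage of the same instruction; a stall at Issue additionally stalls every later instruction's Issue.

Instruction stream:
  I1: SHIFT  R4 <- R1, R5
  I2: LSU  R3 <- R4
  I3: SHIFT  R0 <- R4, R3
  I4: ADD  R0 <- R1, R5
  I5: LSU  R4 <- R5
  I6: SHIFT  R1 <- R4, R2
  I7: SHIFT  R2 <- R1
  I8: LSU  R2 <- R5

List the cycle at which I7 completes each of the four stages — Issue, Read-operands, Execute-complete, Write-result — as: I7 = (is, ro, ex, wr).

I7 = (19, 20, 21, 22)

[1] I1→SHIFT
[2] I1 RO · I2→LSU
[3] I1 EX
[4] I1 WR R4
[5] I2 RO · I3→SHIFT
[6] I2 EX
[7] I2 WR R3
[8] I3 RO
[9] I3 EX
[10] I3 WR R0
[11] I4→ADD
[12] I4 RO · I5→LSU
[13] I5 RO · I6→SHIFT
[14] I4 EX · I5 EX
[15] I4 WR R0 · I5 WR R4
[16] I6 RO
[17] I6 EX
[18] I6 WR R1
[19] I7→SHIFT
[20] I7 RO
[21] I7 EX
[22] I7 WR R2
[23] I8→LSU
[24] I8 RO
[25] I8 EX
[26] I8 WR R2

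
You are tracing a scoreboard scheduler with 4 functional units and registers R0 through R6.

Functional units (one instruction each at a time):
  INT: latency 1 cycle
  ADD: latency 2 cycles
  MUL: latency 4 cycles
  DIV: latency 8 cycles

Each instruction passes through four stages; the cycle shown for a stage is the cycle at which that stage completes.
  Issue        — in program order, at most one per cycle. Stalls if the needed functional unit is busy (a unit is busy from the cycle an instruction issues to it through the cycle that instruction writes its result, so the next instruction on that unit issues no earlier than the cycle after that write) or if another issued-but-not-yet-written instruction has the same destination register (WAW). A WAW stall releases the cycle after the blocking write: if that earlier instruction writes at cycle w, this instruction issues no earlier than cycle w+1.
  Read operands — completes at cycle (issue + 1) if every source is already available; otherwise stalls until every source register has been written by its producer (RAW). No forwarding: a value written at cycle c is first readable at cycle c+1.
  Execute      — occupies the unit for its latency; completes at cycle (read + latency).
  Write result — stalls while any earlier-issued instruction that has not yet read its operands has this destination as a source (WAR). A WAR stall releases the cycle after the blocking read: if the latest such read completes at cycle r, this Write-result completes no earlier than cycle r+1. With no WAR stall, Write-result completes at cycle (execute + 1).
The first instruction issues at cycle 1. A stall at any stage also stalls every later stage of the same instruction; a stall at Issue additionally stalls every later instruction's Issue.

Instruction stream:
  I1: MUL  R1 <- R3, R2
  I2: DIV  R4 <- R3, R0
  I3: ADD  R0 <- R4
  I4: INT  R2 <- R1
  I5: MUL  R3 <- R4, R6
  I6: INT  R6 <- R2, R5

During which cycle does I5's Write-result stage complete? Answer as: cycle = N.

I1  is:1  ro:2  ex:6  wr:7
I2  is:2  ro:3  ex:11  wr:12
I3  is:3  ro:13  ex:15  wr:16  — RAW R4: wait I2 write@12
I4  is:4  ro:8  ex:9  wr:10  — RAW R1: wait I1 write@7
I5  is:8  ro:13  ex:17  wr:18  — struct: MUL busy until I1 writes@7, RAW R4: wait I2 write@12
I6  is:11  ro:12  ex:13  wr:14  — struct: INT busy until I4 writes@10

cycle = 18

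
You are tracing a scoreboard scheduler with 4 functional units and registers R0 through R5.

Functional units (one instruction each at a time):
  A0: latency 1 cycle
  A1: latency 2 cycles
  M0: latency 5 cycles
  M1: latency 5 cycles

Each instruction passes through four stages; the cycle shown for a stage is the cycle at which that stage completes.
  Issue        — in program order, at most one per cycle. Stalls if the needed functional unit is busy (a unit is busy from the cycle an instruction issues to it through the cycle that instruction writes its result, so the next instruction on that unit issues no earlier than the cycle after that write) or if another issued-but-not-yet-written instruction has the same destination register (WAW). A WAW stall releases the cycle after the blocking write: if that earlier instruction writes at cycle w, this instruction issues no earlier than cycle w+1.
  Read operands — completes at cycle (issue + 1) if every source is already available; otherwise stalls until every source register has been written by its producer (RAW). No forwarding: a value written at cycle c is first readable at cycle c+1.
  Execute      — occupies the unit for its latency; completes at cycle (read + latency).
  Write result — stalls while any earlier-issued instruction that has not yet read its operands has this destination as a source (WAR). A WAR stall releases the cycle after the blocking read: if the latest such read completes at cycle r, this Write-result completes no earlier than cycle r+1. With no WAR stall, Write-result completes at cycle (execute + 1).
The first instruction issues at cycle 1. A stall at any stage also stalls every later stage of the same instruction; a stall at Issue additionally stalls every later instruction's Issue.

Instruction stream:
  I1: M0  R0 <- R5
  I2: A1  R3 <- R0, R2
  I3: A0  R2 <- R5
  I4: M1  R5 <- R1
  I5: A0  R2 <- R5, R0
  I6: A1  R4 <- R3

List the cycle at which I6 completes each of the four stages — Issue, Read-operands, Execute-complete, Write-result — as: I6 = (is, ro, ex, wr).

I6 = (13, 14, 16, 17)

c1: issue I1 (M0)
c2: I1 read-ops, issue I2 (A1)
c3: issue I3 (A0)
c4: I3 read-ops, issue I4 (M1)
c5: I3 finished on A0, I4 read-ops
c7: I1 finished on M0
c8: I1→R0
c9: I2 read-ops
c10: I3→R2, I4 finished on M1
c11: I2 finished on A1, I4→R5, issue I5 (A0)
c12: I2→R3, I5 read-ops
c13: I5 finished on A0, issue I6 (A1)
c14: I5→R2, I6 read-ops
c16: I6 finished on A1
c17: I6→R4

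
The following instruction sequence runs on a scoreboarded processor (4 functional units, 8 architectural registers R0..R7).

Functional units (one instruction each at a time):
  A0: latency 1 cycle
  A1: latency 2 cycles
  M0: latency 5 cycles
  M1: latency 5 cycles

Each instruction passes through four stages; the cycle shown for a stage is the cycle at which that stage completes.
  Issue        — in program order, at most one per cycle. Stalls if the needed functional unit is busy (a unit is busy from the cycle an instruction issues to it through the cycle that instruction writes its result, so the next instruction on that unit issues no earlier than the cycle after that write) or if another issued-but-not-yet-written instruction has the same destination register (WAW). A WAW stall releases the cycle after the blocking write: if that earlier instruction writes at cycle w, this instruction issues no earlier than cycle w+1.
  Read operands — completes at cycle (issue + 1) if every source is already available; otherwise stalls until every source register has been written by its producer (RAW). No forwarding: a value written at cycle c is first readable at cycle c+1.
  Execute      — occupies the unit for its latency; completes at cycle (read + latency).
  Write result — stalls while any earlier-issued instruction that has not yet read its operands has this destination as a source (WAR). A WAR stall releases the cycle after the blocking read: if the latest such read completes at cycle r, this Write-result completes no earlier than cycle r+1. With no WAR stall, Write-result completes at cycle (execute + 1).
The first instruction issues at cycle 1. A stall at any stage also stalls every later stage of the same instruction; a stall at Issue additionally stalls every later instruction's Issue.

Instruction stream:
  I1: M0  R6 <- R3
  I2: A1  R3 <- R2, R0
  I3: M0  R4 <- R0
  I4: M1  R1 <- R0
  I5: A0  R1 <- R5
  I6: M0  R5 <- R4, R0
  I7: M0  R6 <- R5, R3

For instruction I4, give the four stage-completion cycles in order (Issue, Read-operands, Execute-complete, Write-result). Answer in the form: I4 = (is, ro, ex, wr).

t=1  issue I1 (M0)
t=2  I1 read-ops | issue I2 (A1)
t=3  I2 read-ops
t=5  I2 finished on A1
t=6  I2→R3
t=7  I1 finished on M0
t=8  I1→R6
t=9  issue I3 (M0)
t=10  I3 read-ops | issue I4 (M1)
t=11  I4 read-ops
t=15  I3 finished on M0
t=16  I3→R4 | I4 finished on M1
t=17  I4→R1
t=18  issue I5 (A0)
t=19  I5 read-ops | issue I6 (M0)
t=20  I5 finished on A0 | I6 read-ops
t=21  I5→R1
t=25  I6 finished on M0
t=26  I6→R5
t=27  issue I7 (M0)
t=28  I7 read-ops
t=33  I7 finished on M0
t=34  I7→R6

I4 = (10, 11, 16, 17)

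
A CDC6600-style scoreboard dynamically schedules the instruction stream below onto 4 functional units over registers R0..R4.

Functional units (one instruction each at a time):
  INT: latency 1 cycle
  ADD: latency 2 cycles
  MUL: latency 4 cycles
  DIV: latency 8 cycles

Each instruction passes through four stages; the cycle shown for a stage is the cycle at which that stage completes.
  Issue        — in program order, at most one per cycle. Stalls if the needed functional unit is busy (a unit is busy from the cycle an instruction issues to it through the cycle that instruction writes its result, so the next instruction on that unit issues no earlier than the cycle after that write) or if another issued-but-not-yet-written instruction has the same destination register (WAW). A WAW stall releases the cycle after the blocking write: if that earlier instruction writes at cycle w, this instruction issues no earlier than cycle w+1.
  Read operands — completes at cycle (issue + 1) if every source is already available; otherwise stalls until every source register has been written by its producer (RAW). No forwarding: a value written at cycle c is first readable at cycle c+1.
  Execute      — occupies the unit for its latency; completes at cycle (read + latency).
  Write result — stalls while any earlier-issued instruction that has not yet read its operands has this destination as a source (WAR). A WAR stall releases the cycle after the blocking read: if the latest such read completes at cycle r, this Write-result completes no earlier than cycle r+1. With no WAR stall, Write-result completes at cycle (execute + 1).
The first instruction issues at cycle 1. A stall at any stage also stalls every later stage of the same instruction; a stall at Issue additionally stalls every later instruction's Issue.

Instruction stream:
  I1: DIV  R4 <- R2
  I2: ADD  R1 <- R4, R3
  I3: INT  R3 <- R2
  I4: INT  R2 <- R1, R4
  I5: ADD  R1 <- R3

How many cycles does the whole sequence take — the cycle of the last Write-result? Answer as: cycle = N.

c1: I1→DIV
c2: I1 RO · I2→ADD
c3: I3→INT
c4: I3 RO
c5: I3 EX
c10: I1 EX
c11: I1 WR R4
c12: I2 RO
c13: I3 WR R3
c14: I2 EX · I4→INT
c15: I2 WR R1
c16: I4 RO · I5→ADD
c17: I4 EX · I5 RO
c18: I4 WR R2
c19: I5 EX
c20: I5 WR R1

cycle = 20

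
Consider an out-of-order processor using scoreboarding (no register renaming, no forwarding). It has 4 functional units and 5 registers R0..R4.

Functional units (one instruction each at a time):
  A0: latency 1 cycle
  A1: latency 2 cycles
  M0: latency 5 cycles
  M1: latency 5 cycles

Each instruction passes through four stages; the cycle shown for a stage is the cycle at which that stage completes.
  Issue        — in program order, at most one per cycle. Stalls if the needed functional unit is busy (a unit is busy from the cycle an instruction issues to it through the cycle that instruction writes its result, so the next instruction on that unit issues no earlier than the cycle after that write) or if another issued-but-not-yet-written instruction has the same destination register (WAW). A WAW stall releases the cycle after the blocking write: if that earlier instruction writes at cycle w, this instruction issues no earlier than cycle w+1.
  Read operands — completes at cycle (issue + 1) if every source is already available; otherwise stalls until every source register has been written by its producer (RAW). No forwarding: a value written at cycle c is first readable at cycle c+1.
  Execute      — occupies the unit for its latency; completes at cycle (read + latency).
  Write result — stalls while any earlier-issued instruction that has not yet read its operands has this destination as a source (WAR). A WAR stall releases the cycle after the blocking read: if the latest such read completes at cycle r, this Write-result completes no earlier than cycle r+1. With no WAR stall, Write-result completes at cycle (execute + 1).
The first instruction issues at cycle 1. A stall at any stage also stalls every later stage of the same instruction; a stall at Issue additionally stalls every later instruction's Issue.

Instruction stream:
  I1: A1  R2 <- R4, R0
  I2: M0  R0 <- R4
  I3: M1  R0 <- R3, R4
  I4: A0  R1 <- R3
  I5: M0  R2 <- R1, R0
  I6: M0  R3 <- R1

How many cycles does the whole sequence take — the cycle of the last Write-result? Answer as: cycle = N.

t=1  I1 dispatched to A1
t=2  I1 operands ready; I2 dispatched to M0
t=3  I2 operands ready
t=4  I1 complete
t=5  R2←I1
t=8  I2 complete
t=9  R0←I2
t=10  I3 dispatched to M1
t=11  I3 operands ready; I4 dispatched to A0
t=12  I4 operands ready; I5 dispatched to M0
t=13  I4 complete
t=14  R1←I4
t=16  I3 complete
t=17  R0←I3
t=18  I5 operands ready
t=23  I5 complete
t=24  R2←I5
t=25  I6 dispatched to M0
t=26  I6 operands ready
t=31  I6 complete
t=32  R3←I6

cycle = 32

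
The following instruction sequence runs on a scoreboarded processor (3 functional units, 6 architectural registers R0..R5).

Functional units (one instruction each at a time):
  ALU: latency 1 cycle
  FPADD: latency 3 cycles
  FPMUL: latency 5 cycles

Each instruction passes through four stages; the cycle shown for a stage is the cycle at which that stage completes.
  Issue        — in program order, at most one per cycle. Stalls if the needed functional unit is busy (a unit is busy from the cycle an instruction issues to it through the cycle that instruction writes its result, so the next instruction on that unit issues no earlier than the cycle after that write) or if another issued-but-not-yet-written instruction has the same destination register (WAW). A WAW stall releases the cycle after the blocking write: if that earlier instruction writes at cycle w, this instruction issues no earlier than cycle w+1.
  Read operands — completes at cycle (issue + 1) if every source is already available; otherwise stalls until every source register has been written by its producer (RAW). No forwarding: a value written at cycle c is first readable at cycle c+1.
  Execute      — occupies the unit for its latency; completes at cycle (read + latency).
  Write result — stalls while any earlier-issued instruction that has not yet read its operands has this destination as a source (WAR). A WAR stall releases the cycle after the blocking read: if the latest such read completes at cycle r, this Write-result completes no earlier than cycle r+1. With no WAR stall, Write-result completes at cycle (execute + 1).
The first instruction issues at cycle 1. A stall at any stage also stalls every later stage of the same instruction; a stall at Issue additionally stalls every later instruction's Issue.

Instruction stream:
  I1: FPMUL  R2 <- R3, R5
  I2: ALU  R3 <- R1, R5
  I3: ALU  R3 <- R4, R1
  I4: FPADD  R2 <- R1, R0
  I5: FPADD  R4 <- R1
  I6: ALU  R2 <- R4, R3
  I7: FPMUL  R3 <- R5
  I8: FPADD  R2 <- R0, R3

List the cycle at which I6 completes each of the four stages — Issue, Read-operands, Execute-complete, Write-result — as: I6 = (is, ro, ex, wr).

I6 = (16, 21, 22, 23)

I1  is:1  ro:2  ex:7  wr:8
I2  is:2  ro:3  ex:4  wr:5
I3  is:6  ro:7  ex:8  wr:9  — struct: ALU busy until I2 writes@5
I4  is:9  ro:10  ex:13  wr:14  — WAW R2: wait I1 write@8
I5  is:15  ro:16  ex:19  wr:20  — struct: FPADD busy until I4 writes@14
I6  is:16  ro:21  ex:22  wr:23  — RAW R4: wait I5 write@20
I7  is:17  ro:18  ex:23  wr:24
I8  is:24  ro:25  ex:28  wr:29  — WAW R2: wait I6 write@23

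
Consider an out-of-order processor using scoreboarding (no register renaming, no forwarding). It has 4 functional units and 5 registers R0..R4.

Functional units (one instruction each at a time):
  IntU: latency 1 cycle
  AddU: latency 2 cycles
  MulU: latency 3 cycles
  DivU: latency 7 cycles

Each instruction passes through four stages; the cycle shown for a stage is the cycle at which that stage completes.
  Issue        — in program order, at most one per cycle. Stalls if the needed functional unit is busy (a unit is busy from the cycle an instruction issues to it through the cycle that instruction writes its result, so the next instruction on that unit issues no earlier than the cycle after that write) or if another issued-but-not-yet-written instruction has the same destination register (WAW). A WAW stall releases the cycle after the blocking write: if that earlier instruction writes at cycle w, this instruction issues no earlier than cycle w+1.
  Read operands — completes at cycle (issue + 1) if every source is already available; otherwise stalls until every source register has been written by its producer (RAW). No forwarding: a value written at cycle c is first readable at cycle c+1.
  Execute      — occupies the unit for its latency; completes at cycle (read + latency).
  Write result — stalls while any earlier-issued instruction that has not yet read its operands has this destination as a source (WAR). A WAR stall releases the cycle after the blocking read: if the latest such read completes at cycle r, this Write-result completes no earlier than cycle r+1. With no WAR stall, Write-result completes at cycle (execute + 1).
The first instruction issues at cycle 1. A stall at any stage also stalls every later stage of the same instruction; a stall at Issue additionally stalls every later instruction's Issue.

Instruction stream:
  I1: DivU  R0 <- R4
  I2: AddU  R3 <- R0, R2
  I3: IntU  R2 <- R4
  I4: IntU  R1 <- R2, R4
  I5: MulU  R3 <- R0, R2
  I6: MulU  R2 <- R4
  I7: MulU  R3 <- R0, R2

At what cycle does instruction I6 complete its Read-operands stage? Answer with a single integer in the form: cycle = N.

cycle = 22

[I1] 1/2/9/10
[I2] 2/11/13/14  (RAW R0: wait I1 write@10)
[I3] 3/4/5/12  (WAR R2: wait I2 read@11)
[I4] 13/14/15/16  (struct: IntU busy until I3 writes@12)
[I5] 15/16/19/20  (WAW R3: wait I2 write@14)
[I6] 21/22/25/26  (struct: MulU busy until I5 writes@20)
[I7] 27/28/31/32  (struct: MulU busy until I6 writes@26)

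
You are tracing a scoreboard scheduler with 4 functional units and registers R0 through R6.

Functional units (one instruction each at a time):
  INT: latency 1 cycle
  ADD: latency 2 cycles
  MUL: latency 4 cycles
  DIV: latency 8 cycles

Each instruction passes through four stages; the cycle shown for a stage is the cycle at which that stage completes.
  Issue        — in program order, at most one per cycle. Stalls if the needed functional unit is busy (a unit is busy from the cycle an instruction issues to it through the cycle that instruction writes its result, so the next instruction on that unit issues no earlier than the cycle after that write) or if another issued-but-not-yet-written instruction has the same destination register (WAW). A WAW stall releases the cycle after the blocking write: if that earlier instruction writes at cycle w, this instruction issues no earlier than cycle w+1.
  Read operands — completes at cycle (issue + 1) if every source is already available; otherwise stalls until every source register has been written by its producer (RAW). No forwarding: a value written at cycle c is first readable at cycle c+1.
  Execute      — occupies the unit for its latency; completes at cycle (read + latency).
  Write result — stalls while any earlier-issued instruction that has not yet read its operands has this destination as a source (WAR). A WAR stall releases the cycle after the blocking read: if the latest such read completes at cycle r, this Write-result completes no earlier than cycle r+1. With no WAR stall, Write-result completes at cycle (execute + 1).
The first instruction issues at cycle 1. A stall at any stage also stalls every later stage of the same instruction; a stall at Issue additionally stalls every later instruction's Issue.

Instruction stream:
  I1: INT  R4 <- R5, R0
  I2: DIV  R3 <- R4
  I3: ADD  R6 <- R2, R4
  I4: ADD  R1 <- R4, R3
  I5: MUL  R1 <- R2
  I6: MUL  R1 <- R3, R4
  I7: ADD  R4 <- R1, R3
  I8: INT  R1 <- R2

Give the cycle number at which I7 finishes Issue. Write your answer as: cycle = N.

[I1] 1/2/3/4
[I2] 2/5/13/14  (RAW R4: wait I1 write@4)
[I3] 3/5/7/8  (RAW R4: wait I1 write@4)
[I4] 9/15/17/18  (struct: ADD busy until I3 writes@8; RAW R3: wait I2 write@14)
[I5] 19/20/24/25  (WAW R1: wait I4 write@18)
[I6] 26/27/31/32  (struct: MUL busy until I5 writes@25)
[I7] 27/33/35/36  (RAW R1: wait I6 write@32)
[I8] 33/34/35/36  (WAW R1: wait I6 write@32)

cycle = 27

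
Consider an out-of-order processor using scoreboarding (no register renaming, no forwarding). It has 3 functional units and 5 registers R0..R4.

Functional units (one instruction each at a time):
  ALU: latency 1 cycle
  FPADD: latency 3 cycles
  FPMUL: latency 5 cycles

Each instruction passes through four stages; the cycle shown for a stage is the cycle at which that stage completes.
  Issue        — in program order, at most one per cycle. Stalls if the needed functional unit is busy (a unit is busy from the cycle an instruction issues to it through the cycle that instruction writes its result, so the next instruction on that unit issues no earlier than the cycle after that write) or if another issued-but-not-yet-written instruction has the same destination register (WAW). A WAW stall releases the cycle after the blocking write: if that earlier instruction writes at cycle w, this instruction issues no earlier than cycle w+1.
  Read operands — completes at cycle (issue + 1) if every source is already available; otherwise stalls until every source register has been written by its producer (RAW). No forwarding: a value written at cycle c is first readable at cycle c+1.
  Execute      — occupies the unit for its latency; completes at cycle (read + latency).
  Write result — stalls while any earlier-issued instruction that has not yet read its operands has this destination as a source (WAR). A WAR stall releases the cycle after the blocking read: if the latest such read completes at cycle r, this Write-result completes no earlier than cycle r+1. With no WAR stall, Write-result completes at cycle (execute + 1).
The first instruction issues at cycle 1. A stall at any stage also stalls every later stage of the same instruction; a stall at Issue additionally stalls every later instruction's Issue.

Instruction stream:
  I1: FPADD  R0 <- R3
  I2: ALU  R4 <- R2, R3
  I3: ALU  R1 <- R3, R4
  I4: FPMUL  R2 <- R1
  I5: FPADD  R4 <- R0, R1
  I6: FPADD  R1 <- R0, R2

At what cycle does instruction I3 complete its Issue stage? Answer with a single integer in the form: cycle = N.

cycle = 6

[I1] 1/2/5/6
[I2] 2/3/4/5
[I3] 6/7/8/9  (struct: ALU busy until I2 writes@5)
[I4] 7/10/15/16  (RAW R1: wait I3 write@9)
[I5] 8/10/13/14  (RAW R1: wait I3 write@9)
[I6] 15/17/20/21  (struct: FPADD busy until I5 writes@14; RAW R2: wait I4 write@16)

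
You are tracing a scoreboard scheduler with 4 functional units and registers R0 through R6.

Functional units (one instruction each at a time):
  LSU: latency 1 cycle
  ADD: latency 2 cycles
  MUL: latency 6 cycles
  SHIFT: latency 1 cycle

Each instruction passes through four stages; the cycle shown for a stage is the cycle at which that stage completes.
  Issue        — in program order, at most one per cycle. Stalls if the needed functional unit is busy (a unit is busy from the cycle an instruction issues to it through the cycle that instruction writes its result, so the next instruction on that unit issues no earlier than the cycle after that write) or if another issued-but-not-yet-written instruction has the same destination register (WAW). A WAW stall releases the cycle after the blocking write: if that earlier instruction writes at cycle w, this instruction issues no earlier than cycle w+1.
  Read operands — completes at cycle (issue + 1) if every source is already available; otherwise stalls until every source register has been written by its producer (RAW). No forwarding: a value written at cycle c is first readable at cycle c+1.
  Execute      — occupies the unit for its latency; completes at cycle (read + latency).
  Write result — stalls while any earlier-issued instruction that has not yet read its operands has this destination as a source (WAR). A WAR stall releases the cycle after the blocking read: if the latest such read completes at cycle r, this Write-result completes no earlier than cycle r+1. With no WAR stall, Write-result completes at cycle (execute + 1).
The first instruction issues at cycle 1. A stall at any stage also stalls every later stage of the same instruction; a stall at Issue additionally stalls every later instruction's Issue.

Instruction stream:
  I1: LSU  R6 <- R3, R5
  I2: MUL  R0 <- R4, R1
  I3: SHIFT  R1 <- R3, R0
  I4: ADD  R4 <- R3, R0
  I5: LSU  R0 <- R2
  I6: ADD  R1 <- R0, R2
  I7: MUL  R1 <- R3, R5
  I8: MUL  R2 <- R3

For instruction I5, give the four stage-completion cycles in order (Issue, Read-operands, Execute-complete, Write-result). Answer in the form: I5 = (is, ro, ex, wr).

c1: I1 issues→LSU
c2: I1 reads | I2 issues→MUL
c3: I1 exec-done | I2 reads | I3 issues→SHIFT
c4: I1 writes R6 | I4 issues→ADD
c9: I2 exec-done
c10: I2 writes R0
c11: I3 reads | I4 reads | I5 issues→LSU
c12: I3 exec-done | I5 reads
c13: I3 writes R1 | I4 exec-done | I5 exec-done
c14: I4 writes R4 | I5 writes R0
c15: I6 issues→ADD
c16: I6 reads
c18: I6 exec-done
c19: I6 writes R1
c20: I7 issues→MUL
c21: I7 reads
c27: I7 exec-done
c28: I7 writes R1
c29: I8 issues→MUL
c30: I8 reads
c36: I8 exec-done
c37: I8 writes R2

I5 = (11, 12, 13, 14)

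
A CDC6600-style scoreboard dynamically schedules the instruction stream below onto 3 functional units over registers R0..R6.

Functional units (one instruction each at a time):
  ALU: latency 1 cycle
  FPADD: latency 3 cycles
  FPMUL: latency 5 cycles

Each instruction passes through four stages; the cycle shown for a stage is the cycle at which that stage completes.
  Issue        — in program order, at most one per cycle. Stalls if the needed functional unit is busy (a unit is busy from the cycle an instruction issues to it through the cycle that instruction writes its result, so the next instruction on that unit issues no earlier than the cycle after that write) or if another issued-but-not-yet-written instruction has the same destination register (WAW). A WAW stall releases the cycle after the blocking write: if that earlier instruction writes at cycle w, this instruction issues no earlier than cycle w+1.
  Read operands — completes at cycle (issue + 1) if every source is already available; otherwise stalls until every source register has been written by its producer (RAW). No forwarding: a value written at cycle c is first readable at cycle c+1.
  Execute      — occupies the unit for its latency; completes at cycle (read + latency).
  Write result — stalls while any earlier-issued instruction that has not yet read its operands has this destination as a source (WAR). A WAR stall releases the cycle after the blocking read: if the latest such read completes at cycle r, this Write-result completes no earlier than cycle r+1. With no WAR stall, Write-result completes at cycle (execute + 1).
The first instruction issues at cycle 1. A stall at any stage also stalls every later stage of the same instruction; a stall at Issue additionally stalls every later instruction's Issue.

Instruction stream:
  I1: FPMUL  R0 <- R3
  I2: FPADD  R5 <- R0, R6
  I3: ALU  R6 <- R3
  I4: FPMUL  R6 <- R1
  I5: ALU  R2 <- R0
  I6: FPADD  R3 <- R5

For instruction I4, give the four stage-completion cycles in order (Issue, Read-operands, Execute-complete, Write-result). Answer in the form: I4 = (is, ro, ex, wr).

I4 = (11, 12, 17, 18)

I1: IS=1 RO=2 EX=7 WR=8
I2: IS=2 RO=9 EX=12 WR=13  [RAW R0: wait I1 write@8]
I3: IS=3 RO=4 EX=5 WR=10  [WAR R6: wait I2 read@9]
I4: IS=11 RO=12 EX=17 WR=18  [WAW R6: wait I3 write@10]
I5: IS=12 RO=13 EX=14 WR=15
I6: IS=14 RO=15 EX=18 WR=19  [struct: FPADD busy until I2 writes@13]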